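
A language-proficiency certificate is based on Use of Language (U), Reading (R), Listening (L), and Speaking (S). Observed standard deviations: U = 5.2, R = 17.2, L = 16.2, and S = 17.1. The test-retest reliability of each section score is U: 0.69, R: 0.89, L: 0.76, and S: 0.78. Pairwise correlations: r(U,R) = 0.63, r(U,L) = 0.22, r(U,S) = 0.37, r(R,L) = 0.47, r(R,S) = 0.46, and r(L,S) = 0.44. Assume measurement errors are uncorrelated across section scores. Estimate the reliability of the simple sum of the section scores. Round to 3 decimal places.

0.910

Var(U+R+L+S) = 5.2² + 17.2² + 16.2² + 17.1² + 2·[5.2·17.2·0.63 + 5.2·16.2·0.22 + 5.2·17.1·0.37 + 17.2·16.2·0.47 + 17.2·17.1·0.46 + 16.2·17.1·0.44] = 877.73 + 991.85 = 1869.58.
With uncorrelated errors the cross-covariances are all true-score covariance, so they carry over unchanged; only the diagonal terms shrink to ρᵢσᵢ².
True-score variance = [5.2²·0.69 + 17.2²·0.89 + 16.2²·0.76 + 17.1²·0.78] + 991.85 = 709.489 + 991.85 = 1701.34.
Reliability = 1701.34 / 1869.58 = 0.910.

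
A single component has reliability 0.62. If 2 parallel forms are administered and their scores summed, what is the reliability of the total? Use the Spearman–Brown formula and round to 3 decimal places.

ρ_k = kρ / (1 + (k−1)ρ) = 2·0.62 / (1 + 1·0.62) = 1.240 / 1.620 = 0.765.

0.765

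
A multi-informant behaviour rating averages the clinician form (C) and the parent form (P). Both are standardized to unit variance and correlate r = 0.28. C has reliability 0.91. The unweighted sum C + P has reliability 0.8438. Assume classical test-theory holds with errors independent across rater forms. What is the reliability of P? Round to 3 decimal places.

0.690

Var(C+P) = 2 + 2·0.28 = 2.560.
True-score variance = ρ_C + ρ_P + 2·0.28, so 0.8438 = (0.91 + ρ_P + 0.56) / 2.560.
ρ_P = 0.8438·2.560 − 0.91 − 0.56 = 0.690.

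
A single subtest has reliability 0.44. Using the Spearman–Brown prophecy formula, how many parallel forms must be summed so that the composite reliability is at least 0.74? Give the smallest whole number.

k ≥ ρ*(1−ρ₁)/(ρ₁(1−ρ*)) = 0.74·0.56 / (0.44·0.26) = 3.622.
Smallest integer k = 4.

4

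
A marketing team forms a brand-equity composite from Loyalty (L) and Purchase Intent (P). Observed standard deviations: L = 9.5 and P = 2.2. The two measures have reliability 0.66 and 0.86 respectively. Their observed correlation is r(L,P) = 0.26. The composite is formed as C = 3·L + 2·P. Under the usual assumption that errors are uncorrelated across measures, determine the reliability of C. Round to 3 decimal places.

Var(C) = 3²·9.5² + 2²·2.2² + 2·[6·9.5·2.2·0.26] = 831.61 + 65.208 = 896.818.
Because errors are independent across components, Cov(Tᵢ,Tⱼ) = Cov(Xᵢ,Xⱼ); the off-diagonal part of the true-score variance is the same as above.
True-score variance = [3²·9.5²·0.66 + 2²·2.2²·0.86] + 65.208 = 552.735 + 65.208 = 617.943.
Reliability = 617.943 / 896.818 = 0.689.

0.689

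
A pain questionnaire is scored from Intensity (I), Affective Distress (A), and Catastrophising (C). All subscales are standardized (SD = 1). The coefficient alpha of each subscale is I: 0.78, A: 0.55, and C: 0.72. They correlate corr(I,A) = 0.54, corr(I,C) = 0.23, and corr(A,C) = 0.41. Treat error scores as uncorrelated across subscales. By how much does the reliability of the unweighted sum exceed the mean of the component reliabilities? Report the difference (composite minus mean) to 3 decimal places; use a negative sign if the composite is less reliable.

Var(sum) = 3 + 2.36 = 5.36; true-score variance = 2.05 + 2.36 = 4.41; composite reliability = 0.8228.
Mean component reliability = 0.6833.
Difference = 0.8228 − 0.6833 = 0.139.

0.139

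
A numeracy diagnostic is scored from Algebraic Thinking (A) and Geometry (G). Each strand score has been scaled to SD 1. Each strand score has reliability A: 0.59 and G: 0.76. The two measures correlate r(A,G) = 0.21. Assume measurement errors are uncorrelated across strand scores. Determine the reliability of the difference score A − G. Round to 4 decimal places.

Var(A−G) = 1 + 1 − 2·0.21 = 2 − 0.42 = 1.58.
Because errors are independent across components, Cov(Tᵢ,Tⱼ) = Cov(Xᵢ,Xⱼ); the off-diagonal part of the true-score variance is the same as above.
True-score variance = [0.59 + 0.76] − 0.42 = 1.35 − 0.42 = 0.93.
Reliability = 0.93 / 1.58 = 0.5886.

0.5886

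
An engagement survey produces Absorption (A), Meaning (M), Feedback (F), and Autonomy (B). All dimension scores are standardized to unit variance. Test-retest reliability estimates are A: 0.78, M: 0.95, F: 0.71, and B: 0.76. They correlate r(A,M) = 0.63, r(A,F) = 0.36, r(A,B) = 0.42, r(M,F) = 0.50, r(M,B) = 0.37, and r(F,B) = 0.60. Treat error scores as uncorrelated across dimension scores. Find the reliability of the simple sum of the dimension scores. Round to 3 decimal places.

0.918

Var(A+M+F+B) = 4 + 2·[0.63 + 0.36 + 0.42 + 0.50 + 0.37 + 0.60] = 4 + 5.76 = 9.76.
Under uncorrelated errors the observed covariances equal the true-score covariances, so only the own-variance terms attenuate.
True-score variance = [0.78 + 0.95 + 0.71 + 0.76] + 5.76 = 3.2 + 5.76 = 8.96.
Reliability = 8.96 / 9.76 = 0.918.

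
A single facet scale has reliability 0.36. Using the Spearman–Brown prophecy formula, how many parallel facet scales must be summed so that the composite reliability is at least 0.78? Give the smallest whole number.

k ≥ ρ*(1−ρ₁)/(ρ₁(1−ρ*)) = 0.78·0.64 / (0.36·0.22) = 6.303.
Smallest integer k = 7.

7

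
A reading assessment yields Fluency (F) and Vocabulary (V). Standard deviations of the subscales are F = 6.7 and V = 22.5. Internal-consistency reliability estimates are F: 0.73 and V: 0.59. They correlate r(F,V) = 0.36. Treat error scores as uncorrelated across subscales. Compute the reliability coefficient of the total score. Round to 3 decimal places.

0.667

Var(F+V) = 6.7² + 22.5² + 2·[6.7·22.5·0.36] = 551.14 + 108.54 = 659.68.
Because errors are independent across components, Cov(Tᵢ,Tⱼ) = Cov(Xᵢ,Xⱼ); the off-diagonal part of the true-score variance is the same as above.
True-score variance = [6.7²·0.73 + 22.5²·0.59] + 108.54 = 331.457 + 108.54 = 439.997.
Reliability = 439.997 / 659.68 = 0.667.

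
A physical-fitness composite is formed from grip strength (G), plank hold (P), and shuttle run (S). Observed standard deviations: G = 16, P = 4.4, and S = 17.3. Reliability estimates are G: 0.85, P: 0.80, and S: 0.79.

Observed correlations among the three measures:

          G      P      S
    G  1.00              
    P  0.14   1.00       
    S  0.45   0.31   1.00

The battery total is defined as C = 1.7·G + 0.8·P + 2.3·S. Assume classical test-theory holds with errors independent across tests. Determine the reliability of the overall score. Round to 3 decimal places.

Var(C) = 1.7²·16² + 0.8²·4.4² + 2.3²·17.3² + 2·[1.36·16·4.4·0.14 + 3.91·16·17.3·0.45 + 1.84·4.4·17.3·0.31] = 2335.47 + 1087.71 = 3423.18.
Because errors are independent across components, Cov(Tᵢ,Tⱼ) = Cov(Xᵢ,Xⱼ); the off-diagonal part of the true-score variance is the same as above.
True-score variance = [1.7²·16²·0.85 + 0.8²·4.4²·0.80 + 2.3²·17.3²·0.79] + 1087.71 = 1889.54 + 1087.71 = 2977.24.
Reliability = 2977.24 / 3423.18 = 0.870.

0.870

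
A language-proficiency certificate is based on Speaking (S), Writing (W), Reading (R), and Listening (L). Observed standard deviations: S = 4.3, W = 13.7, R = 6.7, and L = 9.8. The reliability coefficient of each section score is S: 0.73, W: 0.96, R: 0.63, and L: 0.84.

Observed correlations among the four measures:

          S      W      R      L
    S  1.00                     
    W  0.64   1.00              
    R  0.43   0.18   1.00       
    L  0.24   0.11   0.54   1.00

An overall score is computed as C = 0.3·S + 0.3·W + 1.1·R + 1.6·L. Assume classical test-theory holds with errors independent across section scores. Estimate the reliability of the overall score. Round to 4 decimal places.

Var(C) = 0.3²·4.3² + 0.3²·13.7² + 1.1²·6.7² + 1.6²·9.8² + 2·[0.09·4.3·13.7·0.64 + 0.33·4.3·6.7·0.43 + 0.48·4.3·9.8·0.24 + 0.33·13.7·6.7·0.18 + 0.48·13.7·9.8·0.11 + 1.76·6.7·9.8·0.54] = 318.736 + 174.561 = 493.296.
Because errors are independent across components, Cov(Tᵢ,Tⱼ) = Cov(Xᵢ,Xⱼ); the off-diagonal part of the true-score variance is the same as above.
True-score variance = [0.3²·4.3²·0.73 + 0.3²·13.7²·0.96 + 1.1²·6.7²·0.63 + 1.6²·9.8²·0.84] + 174.561 = 258.175 + 174.561 = 432.736.
Reliability = 432.736 / 493.296 = 0.8772.

0.8772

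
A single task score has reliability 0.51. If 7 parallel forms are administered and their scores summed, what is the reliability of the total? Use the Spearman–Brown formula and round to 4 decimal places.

ρ_k = kρ / (1 + (k−1)ρ) = 7·0.51 / (1 + 6·0.51) = 3.570 / 4.060 = 0.8793.

0.8793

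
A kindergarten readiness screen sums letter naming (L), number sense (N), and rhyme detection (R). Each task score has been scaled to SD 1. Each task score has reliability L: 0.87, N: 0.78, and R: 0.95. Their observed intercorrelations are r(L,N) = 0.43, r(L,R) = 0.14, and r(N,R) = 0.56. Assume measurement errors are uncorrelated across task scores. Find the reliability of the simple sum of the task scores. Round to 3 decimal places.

0.924

Var(L+N+R) = 3 + 2·[0.43 + 0.14 + 0.56] = 3 + 2.26 = 5.26.
Because errors are independent across components, Cov(Tᵢ,Tⱼ) = Cov(Xᵢ,Xⱼ); the off-diagonal part of the true-score variance is the same as above.
True-score variance = [0.87 + 0.78 + 0.95] + 2.26 = 2.6 + 2.26 = 4.86.
Reliability = 4.86 / 5.26 = 0.924.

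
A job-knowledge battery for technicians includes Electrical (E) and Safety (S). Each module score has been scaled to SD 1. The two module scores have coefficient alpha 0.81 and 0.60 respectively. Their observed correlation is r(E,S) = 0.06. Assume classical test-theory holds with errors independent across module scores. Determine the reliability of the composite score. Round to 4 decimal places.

Var(E+S) = 2 + 2·[0.06] = 2 + 0.12 = 2.12.
Under uncorrelated errors the observed covariances equal the true-score covariances, so only the own-variance terms attenuate.
True-score variance = [0.81 + 0.60] + 0.12 = 1.41 + 0.12 = 1.53.
Reliability = 1.53 / 2.12 = 0.7217.

0.7217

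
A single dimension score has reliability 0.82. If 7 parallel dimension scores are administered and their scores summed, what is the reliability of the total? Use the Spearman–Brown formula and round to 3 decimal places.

ρ_k = kρ / (1 + (k−1)ρ) = 7·0.82 / (1 + 6·0.82) = 5.740 / 5.920 = 0.970.

0.970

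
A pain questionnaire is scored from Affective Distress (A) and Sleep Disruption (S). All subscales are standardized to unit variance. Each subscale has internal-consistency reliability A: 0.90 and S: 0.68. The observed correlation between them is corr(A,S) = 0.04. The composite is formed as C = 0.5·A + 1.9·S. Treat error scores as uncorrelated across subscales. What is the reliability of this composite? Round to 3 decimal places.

0.700

Var(C) = 0.5² + 1.9² + 2·[0.95·0.04] = 3.86 + 0.076 = 3.936.
With uncorrelated errors the cross-covariances are all true-score covariance, so they carry over unchanged; only the diagonal terms shrink to ρᵢσᵢ².
True-score variance = [0.5²·0.90 + 1.9²·0.68] + 0.076 = 2.6798 + 0.076 = 2.7558.
Reliability = 2.7558 / 3.936 = 0.700.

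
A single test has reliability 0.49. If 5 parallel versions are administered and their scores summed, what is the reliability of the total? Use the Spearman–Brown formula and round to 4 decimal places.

0.8277

ρ_k = kρ / (1 + (k−1)ρ) = 5·0.49 / (1 + 4·0.49) = 2.450 / 2.960 = 0.8277.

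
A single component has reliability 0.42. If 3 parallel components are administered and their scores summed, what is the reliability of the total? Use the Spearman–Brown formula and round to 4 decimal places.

0.6848

ρ_k = kρ / (1 + (k−1)ρ) = 3·0.42 / (1 + 2·0.42) = 1.260 / 1.840 = 0.6848.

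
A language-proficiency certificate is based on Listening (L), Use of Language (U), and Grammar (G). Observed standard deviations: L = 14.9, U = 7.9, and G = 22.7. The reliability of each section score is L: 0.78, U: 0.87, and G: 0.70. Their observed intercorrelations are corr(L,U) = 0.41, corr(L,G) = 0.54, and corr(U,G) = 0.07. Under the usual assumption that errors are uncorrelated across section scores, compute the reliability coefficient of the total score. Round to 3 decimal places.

Var(L+U+G) = 14.9² + 7.9² + 22.7² + 2·[14.9·7.9·0.41 + 14.9·22.7·0.54 + 7.9·22.7·0.07] = 799.71 + 486.917 = 1286.63.
Because errors are independent across components, Cov(Tᵢ,Tⱼ) = Cov(Xᵢ,Xⱼ); the off-diagonal part of the true-score variance is the same as above.
True-score variance = [14.9²·0.78 + 7.9²·0.87 + 22.7²·0.70] + 486.917 = 588.168 + 486.917 = 1075.08.
Reliability = 1075.08 / 1286.63 = 0.836.

0.836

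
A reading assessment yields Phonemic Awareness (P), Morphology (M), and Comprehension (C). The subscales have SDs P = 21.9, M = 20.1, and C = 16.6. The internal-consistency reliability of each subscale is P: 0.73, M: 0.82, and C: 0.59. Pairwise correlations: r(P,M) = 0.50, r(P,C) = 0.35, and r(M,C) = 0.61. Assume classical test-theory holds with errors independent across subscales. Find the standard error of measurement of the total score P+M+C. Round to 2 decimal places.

17.75

Var(total) = 1159.18 + 1101.73 = 2260.91.
True-score variance = 843.984 + 1101.73 = 1945.72, so reliability = 0.8606.
Error variance = 2260.91 − 1945.72 = 315.196; SEM = √315.196 = 17.75.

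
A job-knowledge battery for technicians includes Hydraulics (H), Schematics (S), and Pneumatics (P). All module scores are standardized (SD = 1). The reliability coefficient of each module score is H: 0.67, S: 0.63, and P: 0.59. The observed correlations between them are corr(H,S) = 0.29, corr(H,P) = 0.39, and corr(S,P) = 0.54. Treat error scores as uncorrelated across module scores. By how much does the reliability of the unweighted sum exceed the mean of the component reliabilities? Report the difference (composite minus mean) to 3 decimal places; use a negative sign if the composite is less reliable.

0.166

Var(sum) = 3 + 2.44 = 5.44; true-score variance = 1.89 + 2.44 = 4.33; composite reliability = 0.7960.
Mean component reliability = 0.6300.
Difference = 0.7960 − 0.6300 = 0.166.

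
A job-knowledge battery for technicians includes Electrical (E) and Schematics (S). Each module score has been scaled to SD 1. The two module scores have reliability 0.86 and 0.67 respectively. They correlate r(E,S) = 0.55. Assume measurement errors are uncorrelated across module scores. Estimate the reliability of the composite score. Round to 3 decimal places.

Var(E+S) = 2 + 2·[0.55] = 2 + 1.1 = 3.1.
Under uncorrelated errors the observed covariances equal the true-score covariances, so only the own-variance terms attenuate.
True-score variance = [0.86 + 0.67] + 1.1 = 1.53 + 1.1 = 2.63.
Reliability = 2.63 / 3.1 = 0.848.

0.848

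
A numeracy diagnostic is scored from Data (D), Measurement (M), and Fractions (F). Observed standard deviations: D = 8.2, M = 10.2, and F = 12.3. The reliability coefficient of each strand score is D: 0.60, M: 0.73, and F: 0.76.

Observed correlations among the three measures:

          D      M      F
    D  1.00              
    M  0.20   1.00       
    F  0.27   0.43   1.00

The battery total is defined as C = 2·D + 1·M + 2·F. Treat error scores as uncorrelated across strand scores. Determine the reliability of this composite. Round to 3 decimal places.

0.810

Var(C) = 2²·8.2² + 10.2² + 2²·12.3² + 2·[2·8.2·10.2·0.20 + 4·8.2·12.3·0.27 + 2·10.2·12.3·0.43] = 978.16 + 500.561 = 1478.72.
Because errors are independent across components, Cov(Tᵢ,Tⱼ) = Cov(Xᵢ,Xⱼ); the off-diagonal part of the true-score variance is the same as above.
True-score variance = [2²·8.2²·0.60 + 10.2²·0.73 + 2²·12.3²·0.76] + 500.561 = 697.247 + 500.561 = 1197.81.
Reliability = 1197.81 / 1478.72 = 0.810.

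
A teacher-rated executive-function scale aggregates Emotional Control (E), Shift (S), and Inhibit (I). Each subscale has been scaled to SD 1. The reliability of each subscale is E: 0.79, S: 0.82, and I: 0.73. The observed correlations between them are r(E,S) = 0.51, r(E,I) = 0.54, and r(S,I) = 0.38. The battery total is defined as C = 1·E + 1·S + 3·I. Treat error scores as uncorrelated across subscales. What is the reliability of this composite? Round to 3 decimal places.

Var(C) = 1 + 1 + 3² + 2·[0.51 + 3·0.54 + 3·0.38] = 11 + 6.54 = 17.54.
Because errors are independent across components, Cov(Tᵢ,Tⱼ) = Cov(Xᵢ,Xⱼ); the off-diagonal part of the true-score variance is the same as above.
True-score variance = [0.79 + 0.82 + 3²·0.73] + 6.54 = 8.18 + 6.54 = 14.72.
Reliability = 14.72 / 17.54 = 0.839.

0.839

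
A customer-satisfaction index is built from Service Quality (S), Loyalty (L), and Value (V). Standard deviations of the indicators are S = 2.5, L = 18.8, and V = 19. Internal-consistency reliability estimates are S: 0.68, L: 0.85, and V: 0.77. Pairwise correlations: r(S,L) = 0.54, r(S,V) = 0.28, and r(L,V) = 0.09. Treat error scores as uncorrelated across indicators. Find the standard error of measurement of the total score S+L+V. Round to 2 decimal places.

Var(total) = 720.69 + 141.656 = 862.346.
True-score variance = 582.644 + 141.656 = 724.3, so reliability = 0.8399.
Error variance = 862.346 − 724.3 = 138.046; SEM = √138.046 = 11.75.

11.75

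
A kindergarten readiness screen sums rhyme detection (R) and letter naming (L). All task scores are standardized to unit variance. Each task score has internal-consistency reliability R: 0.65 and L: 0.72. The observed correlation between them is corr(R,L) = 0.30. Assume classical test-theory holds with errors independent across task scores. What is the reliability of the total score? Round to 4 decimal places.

Var(R+L) = 2 + 2·[0.30] = 2 + 0.6 = 2.6.
With uncorrelated errors the cross-covariances are all true-score covariance, so they carry over unchanged; only the diagonal terms shrink to ρᵢσᵢ².
True-score variance = [0.65 + 0.72] + 0.6 = 1.37 + 0.6 = 1.97.
Reliability = 1.97 / 2.6 = 0.7577.

0.7577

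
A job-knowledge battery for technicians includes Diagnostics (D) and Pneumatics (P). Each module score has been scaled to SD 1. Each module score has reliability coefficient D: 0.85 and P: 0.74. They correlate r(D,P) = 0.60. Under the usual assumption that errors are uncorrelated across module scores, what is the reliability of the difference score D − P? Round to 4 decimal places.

0.4875

Var(D−P) = 1 + 1 − 2·0.60 = 2 − 1.2 = 0.8.
Because errors are independent across components, Cov(Tᵢ,Tⱼ) = Cov(Xᵢ,Xⱼ); the off-diagonal part of the true-score variance is the same as above.
True-score variance = [0.85 + 0.74] − 1.2 = 1.59 − 1.2 = 0.39.
Reliability = 0.39 / 0.8 = 0.4875.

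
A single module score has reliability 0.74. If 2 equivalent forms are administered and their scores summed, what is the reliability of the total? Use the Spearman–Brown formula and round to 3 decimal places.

0.851

ρ_k = kρ / (1 + (k−1)ρ) = 2·0.74 / (1 + 1·0.74) = 1.480 / 1.740 = 0.851.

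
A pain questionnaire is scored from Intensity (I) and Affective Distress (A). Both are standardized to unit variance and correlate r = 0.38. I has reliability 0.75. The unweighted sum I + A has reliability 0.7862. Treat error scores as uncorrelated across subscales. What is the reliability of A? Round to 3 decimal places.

Var(I+A) = 2 + 2·0.38 = 2.760.
True-score variance = ρ_I + ρ_A + 2·0.38, so 0.7862 = (0.75 + ρ_A + 0.76) / 2.760.
ρ_A = 0.7862·2.760 − 0.75 − 0.76 = 0.660.

0.660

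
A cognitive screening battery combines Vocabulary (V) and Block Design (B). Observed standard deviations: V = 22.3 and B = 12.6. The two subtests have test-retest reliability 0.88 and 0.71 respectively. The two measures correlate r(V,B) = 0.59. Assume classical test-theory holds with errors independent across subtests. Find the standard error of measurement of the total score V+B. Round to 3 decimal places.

10.282

Var(total) = 656.05 + 331.556 = 987.606.
True-score variance = 550.335 + 331.556 = 881.891, so reliability = 0.8930.
Error variance = 987.606 − 881.891 = 105.715; SEM = √105.715 = 10.282.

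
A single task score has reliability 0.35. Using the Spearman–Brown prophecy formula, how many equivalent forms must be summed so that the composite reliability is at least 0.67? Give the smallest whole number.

k ≥ ρ*(1−ρ₁)/(ρ₁(1−ρ*)) = 0.67·0.65 / (0.35·0.33) = 3.771.
Smallest integer k = 4.

4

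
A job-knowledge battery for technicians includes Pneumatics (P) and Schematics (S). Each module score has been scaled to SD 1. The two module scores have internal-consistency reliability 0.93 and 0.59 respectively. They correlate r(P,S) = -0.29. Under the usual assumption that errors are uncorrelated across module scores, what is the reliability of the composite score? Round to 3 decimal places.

0.662

Var(P+S) = 2 + 2·[(-0.29)] = 2 − 0.58 = 1.42.
Because errors are independent across components, Cov(Tᵢ,Tⱼ) = Cov(Xᵢ,Xⱼ); the off-diagonal part of the true-score variance is the same as above.
True-score variance = [0.93 + 0.59] − 0.58 = 1.52 − 0.58 = 0.94.
Reliability = 0.94 / 1.42 = 0.662.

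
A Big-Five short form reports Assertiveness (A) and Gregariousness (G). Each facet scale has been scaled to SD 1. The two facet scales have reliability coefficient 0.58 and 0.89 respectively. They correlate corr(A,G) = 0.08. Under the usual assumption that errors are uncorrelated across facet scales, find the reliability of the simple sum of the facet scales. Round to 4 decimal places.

0.7546

Var(A+G) = 2 + 2·[0.08] = 2 + 0.16 = 2.16.
Under uncorrelated errors the observed covariances equal the true-score covariances, so only the own-variance terms attenuate.
True-score variance = [0.58 + 0.89] + 0.16 = 1.47 + 0.16 = 1.63.
Reliability = 1.63 / 2.16 = 0.7546.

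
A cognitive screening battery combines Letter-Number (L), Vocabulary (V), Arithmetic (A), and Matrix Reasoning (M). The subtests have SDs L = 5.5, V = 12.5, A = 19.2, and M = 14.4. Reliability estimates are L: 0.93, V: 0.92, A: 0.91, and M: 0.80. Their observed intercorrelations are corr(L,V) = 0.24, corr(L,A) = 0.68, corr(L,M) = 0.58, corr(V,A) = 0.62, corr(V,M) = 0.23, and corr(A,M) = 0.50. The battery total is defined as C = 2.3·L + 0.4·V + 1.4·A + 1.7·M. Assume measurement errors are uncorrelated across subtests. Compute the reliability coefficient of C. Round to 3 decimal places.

0.939

Var(C) = 2.3²·5.5² + 0.4²·12.5² + 1.4²·19.2² + 1.7²·14.4² + 2·[0.92·5.5·12.5·0.24 + 3.22·5.5·19.2·0.68 + 3.91·5.5·14.4·0.58 + 0.56·12.5·19.2·0.62 + 0.68·12.5·14.4·0.23 + 2.38·19.2·14.4·0.50] = 1506.83 + 1733.01 = 3239.83.
Under uncorrelated errors the observed covariances equal the true-score covariances, so only the own-variance terms attenuate.
True-score variance = [2.3²·5.5²·0.93 + 0.4²·12.5²·0.92 + 1.4²·19.2²·0.91 + 1.7²·14.4²·0.80] + 1733.01 = 1308.74 + 1733.01 = 3041.75.
Reliability = 3041.75 / 3239.83 = 0.939.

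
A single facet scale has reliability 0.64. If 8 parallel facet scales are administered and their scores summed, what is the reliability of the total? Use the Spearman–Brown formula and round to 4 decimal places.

ρ_k = kρ / (1 + (k−1)ρ) = 8·0.64 / (1 + 7·0.64) = 5.120 / 5.480 = 0.9343.

0.9343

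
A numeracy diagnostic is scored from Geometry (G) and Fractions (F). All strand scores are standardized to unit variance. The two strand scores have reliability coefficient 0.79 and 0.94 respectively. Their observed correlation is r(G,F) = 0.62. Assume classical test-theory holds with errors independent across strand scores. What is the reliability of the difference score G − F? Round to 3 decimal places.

Var(G−F) = 1 + 1 − 2·0.62 = 2 − 1.24 = 0.76.
Under uncorrelated errors the observed covariances equal the true-score covariances, so only the own-variance terms attenuate.
True-score variance = [0.79 + 0.94] − 1.24 = 1.73 − 1.24 = 0.49.
Reliability = 0.49 / 0.76 = 0.645.

0.645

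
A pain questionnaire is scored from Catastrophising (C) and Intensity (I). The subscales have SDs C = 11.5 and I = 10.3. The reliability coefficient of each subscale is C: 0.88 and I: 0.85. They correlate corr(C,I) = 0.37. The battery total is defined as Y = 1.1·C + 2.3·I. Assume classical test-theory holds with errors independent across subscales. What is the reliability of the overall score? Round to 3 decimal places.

0.890

Var(Y) = 1.1²·11.5² + 2.3²·10.3² + 2·[2.53·11.5·10.3·0.37] = 721.239 + 221.762 = 943.001.
Under uncorrelated errors the observed covariances equal the true-score covariances, so only the own-variance terms attenuate.
True-score variance = [1.1²·11.5²·0.88 + 2.3²·10.3²·0.85] + 221.762 = 617.853 + 221.762 = 839.616.
Reliability = 839.616 / 943.001 = 0.890.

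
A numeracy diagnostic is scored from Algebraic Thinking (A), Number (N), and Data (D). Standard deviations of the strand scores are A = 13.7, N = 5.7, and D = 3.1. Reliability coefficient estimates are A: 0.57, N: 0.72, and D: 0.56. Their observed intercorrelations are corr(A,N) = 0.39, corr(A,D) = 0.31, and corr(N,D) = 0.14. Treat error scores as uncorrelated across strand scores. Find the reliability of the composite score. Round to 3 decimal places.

0.708

Var(A+N+D) = 13.7² + 5.7² + 3.1² + 2·[13.7·5.7·0.39 + 13.7·3.1·0.31 + 5.7·3.1·0.14] = 229.79 + 92.1892 = 321.979.
Under uncorrelated errors the observed covariances equal the true-score covariances, so only the own-variance terms attenuate.
True-score variance = [13.7²·0.57 + 5.7²·0.72 + 3.1²·0.56] + 92.1892 = 135.758 + 92.1892 = 227.947.
Reliability = 227.947 / 321.979 = 0.708.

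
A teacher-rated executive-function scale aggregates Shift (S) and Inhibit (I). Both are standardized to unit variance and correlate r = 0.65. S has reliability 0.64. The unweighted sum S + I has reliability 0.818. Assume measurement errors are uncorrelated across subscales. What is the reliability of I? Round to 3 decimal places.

Var(S+I) = 2 + 2·0.65 = 3.300.
True-score variance = ρ_S + ρ_I + 2·0.65, so 0.818 = (0.64 + ρ_I + 1.30) / 3.300.
ρ_I = 0.818·3.300 − 0.64 − 1.30 = 0.759.

0.759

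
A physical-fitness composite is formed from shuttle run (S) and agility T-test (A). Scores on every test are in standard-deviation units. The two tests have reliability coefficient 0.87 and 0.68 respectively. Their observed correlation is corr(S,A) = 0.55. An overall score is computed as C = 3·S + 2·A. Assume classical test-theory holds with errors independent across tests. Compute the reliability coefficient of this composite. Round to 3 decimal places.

0.875

Var(C) = 3² + 2² + 2·[6·0.55] = 13 + 6.6 = 19.6.
With uncorrelated errors the cross-covariances are all true-score covariance, so they carry over unchanged; only the diagonal terms shrink to ρᵢσᵢ².
True-score variance = [3²·0.87 + 2²·0.68] + 6.6 = 10.55 + 6.6 = 17.15.
Reliability = 17.15 / 19.6 = 0.875.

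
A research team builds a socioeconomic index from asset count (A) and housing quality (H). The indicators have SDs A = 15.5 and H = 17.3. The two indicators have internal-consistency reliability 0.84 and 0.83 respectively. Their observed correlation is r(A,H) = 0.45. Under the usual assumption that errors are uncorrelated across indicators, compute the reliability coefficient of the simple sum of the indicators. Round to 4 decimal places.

Var(A+H) = 15.5² + 17.3² + 2·[15.5·17.3·0.45] = 539.54 + 241.335 = 780.875.
With uncorrelated errors the cross-covariances are all true-score covariance, so they carry over unchanged; only the diagonal terms shrink to ρᵢσᵢ².
True-score variance = [15.5²·0.84 + 17.3²·0.83] + 241.335 = 450.221 + 241.335 = 691.556.
Reliability = 691.556 / 780.875 = 0.8856.

0.8856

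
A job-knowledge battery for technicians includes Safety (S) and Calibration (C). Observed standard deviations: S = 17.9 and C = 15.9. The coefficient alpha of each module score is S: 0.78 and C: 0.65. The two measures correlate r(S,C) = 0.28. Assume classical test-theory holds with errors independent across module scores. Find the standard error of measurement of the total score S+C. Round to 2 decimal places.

12.61

Var(total) = 573.22 + 159.382 = 732.602.
True-score variance = 414.246 + 159.382 = 573.628, so reliability = 0.7830.
Error variance = 732.602 − 573.628 = 158.974; SEM = √158.974 = 12.61.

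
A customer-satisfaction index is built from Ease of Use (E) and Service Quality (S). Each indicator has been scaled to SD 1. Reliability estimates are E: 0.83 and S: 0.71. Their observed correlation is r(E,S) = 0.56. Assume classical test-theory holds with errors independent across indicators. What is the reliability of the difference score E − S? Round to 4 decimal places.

0.4773

Var(E−S) = 1 + 1 − 2·0.56 = 2 − 1.12 = 0.88.
With uncorrelated errors the cross-covariances are all true-score covariance, so they carry over unchanged; only the diagonal terms shrink to ρᵢσᵢ².
True-score variance = [0.83 + 0.71] − 1.12 = 1.54 − 1.12 = 0.42.
Reliability = 0.42 / 0.88 = 0.4773.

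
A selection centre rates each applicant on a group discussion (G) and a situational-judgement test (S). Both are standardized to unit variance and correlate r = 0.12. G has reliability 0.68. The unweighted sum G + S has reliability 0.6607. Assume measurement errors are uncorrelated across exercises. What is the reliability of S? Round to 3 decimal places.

Var(G+S) = 2 + 2·0.12 = 2.240.
True-score variance = ρ_G + ρ_S + 2·0.12, so 0.6607 = (0.68 + ρ_S + 0.24) / 2.240.
ρ_S = 0.6607·2.240 − 0.68 − 0.24 = 0.560.

0.560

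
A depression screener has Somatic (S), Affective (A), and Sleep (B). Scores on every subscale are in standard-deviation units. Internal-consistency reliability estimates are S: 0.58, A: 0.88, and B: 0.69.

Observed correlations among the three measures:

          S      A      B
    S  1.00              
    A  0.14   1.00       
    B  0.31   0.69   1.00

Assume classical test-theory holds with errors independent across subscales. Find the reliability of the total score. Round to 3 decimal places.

0.839

Var(S+A+B) = 3 + 2·[0.14 + 0.31 + 0.69] = 3 + 2.28 = 5.28.
Because errors are independent across components, Cov(Tᵢ,Tⱼ) = Cov(Xᵢ,Xⱼ); the off-diagonal part of the true-score variance is the same as above.
True-score variance = [0.58 + 0.88 + 0.69] + 2.28 = 2.15 + 2.28 = 4.43.
Reliability = 4.43 / 5.28 = 0.839.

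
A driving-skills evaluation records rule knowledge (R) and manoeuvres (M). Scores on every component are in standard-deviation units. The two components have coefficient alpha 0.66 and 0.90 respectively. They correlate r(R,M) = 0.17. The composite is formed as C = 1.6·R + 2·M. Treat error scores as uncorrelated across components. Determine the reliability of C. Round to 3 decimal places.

Var(C) = 1.6² + 2² + 2·[3.2·0.17] = 6.56 + 1.088 = 7.648.
With uncorrelated errors the cross-covariances are all true-score covariance, so they carry over unchanged; only the diagonal terms shrink to ρᵢσᵢ².
True-score variance = [1.6²·0.66 + 2²·0.90] + 1.088 = 5.2896 + 1.088 = 6.3776.
Reliability = 6.3776 / 7.648 = 0.834.

0.834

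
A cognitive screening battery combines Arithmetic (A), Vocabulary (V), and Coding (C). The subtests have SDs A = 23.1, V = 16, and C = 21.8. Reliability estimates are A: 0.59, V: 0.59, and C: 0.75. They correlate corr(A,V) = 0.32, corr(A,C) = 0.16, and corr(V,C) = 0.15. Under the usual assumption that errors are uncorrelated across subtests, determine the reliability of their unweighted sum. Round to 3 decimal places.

Var(A+V+C) = 23.1² + 16² + 21.8² + 2·[23.1·16·0.32 + 23.1·21.8·0.16 + 16·21.8·0.15] = 1264.85 + 502.33 = 1767.18.
With uncorrelated errors the cross-covariances are all true-score covariance, so they carry over unchanged; only the diagonal terms shrink to ρᵢσᵢ².
True-score variance = [23.1²·0.59 + 16²·0.59 + 21.8²·0.75] + 502.33 = 822.3 + 502.33 = 1324.63.
Reliability = 1324.63 / 1767.18 = 0.750.

0.750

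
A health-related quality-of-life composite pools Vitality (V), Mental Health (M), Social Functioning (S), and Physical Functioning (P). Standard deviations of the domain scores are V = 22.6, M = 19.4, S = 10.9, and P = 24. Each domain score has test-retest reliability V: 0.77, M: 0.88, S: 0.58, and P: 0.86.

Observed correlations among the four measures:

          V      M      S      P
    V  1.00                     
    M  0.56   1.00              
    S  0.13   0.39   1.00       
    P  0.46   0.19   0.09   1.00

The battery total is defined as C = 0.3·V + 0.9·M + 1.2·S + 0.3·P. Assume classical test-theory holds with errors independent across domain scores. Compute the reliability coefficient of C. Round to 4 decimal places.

Var(C) = 0.3²·22.6² + 0.9²·19.4² + 1.2²·10.9² + 0.3²·24² + 2·[0.27·22.6·19.4·0.56 + 0.36·22.6·10.9·0.13 + 0.09·22.6·24·0.46 + 1.08·19.4·10.9·0.39 + 0.27·19.4·24·0.19 + 0.36·10.9·24·0.09] = 573.746 + 443.409 = 1017.15.
Because errors are independent across components, Cov(Tᵢ,Tⱼ) = Cov(Xᵢ,Xⱼ); the off-diagonal part of the true-score variance is the same as above.
True-score variance = [0.3²·22.6²·0.77 + 0.9²·19.4²·0.88 + 1.2²·10.9²·0.58 + 0.3²·24²·0.86] + 443.409 = 447.478 + 443.409 = 890.886.
Reliability = 890.886 / 1017.15 = 0.8759.

0.8759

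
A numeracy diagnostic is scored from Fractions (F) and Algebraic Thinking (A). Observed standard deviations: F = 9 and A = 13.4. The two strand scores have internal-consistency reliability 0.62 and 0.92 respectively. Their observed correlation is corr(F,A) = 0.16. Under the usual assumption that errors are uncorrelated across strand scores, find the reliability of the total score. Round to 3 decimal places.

0.849

Var(F+A) = 9² + 13.4² + 2·[9·13.4·0.16] = 260.56 + 38.592 = 299.152.
Under uncorrelated errors the observed covariances equal the true-score covariances, so only the own-variance terms attenuate.
True-score variance = [9²·0.62 + 13.4²·0.92] + 38.592 = 215.415 + 38.592 = 254.007.
Reliability = 254.007 / 299.152 = 0.849.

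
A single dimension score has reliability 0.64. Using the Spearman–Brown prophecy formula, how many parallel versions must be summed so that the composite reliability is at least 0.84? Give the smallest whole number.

k ≥ ρ*(1−ρ₁)/(ρ₁(1−ρ*)) = 0.84·0.36 / (0.64·0.16) = 2.953.
Smallest integer k = 3.

3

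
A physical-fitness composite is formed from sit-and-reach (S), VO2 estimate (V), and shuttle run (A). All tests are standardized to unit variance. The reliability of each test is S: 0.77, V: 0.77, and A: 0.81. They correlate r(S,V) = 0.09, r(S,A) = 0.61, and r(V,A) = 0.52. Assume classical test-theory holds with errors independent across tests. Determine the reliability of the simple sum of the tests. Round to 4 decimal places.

Var(S+V+A) = 3 + 2·[0.09 + 0.61 + 0.52] = 3 + 2.44 = 5.44.
With uncorrelated errors the cross-covariances are all true-score covariance, so they carry over unchanged; only the diagonal terms shrink to ρᵢσᵢ².
True-score variance = [0.77 + 0.77 + 0.81] + 2.44 = 2.35 + 2.44 = 4.79.
Reliability = 4.79 / 5.44 = 0.8805.

0.8805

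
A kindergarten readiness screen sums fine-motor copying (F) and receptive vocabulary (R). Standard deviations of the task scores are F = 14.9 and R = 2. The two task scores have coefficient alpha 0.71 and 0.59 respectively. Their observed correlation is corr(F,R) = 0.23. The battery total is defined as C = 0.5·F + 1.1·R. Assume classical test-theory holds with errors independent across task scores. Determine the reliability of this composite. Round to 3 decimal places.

0.734

Var(C) = 0.5²·14.9² + 1.1²·2² + 2·[0.55·14.9·2·0.23] = 60.3425 + 7.5394 = 67.8819.
Because errors are independent across components, Cov(Tᵢ,Tⱼ) = Cov(Xᵢ,Xⱼ); the off-diagonal part of the true-score variance is the same as above.
True-score variance = [0.5²·14.9²·0.71 + 1.1²·2²·0.59] + 7.5394 = 42.2624 + 7.5394 = 49.8018.
Reliability = 49.8018 / 67.8819 = 0.734.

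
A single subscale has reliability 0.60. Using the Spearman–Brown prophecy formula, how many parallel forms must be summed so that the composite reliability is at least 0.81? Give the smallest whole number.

3

k ≥ ρ*(1−ρ₁)/(ρ₁(1−ρ*)) = 0.81·0.40 / (0.60·0.19) = 2.842.
Smallest integer k = 3.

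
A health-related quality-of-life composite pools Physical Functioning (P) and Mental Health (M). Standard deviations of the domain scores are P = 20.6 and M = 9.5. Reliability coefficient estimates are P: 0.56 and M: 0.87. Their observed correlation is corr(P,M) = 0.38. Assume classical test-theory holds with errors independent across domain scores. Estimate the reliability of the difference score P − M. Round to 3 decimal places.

Var(P−M) = 20.6² + 9.5² − 2·20.6·9.5·0.38 = 514.61 − 148.732 = 365.878.
Under uncorrelated errors the observed covariances equal the true-score covariances, so only the own-variance terms attenuate.
True-score variance = [20.6²·0.56 + 9.5²·0.87] − 148.732 = 316.159 − 148.732 = 167.427.
Reliability = 167.427 / 365.878 = 0.458.

0.458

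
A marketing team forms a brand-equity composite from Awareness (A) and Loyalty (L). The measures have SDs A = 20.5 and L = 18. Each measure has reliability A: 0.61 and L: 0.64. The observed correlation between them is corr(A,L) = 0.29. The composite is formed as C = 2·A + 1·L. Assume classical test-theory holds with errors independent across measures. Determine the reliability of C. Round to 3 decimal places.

Var(C) = 2²·20.5² + 18² + 2·[2·20.5·18·0.29] = 2005 + 428.04 = 2433.04.
Because errors are independent across components, Cov(Tᵢ,Tⱼ) = Cov(Xᵢ,Xⱼ); the off-diagonal part of the true-score variance is the same as above.
True-score variance = [2²·20.5²·0.61 + 18²·0.64] + 428.04 = 1232.77 + 428.04 = 1660.81.
Reliability = 1660.81 / 2433.04 = 0.683.

0.683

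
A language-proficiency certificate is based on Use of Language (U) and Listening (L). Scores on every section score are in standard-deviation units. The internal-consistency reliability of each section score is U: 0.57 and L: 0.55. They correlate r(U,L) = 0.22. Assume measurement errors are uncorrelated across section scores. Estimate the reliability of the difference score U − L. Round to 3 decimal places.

Var(U−L) = 1 + 1 − 2·0.22 = 2 − 0.44 = 1.56.
Because errors are independent across components, Cov(Tᵢ,Tⱼ) = Cov(Xᵢ,Xⱼ); the off-diagonal part of the true-score variance is the same as above.
True-score variance = [0.57 + 0.55] − 0.44 = 1.12 − 0.44 = 0.68.
Reliability = 0.68 / 1.56 = 0.436.

0.436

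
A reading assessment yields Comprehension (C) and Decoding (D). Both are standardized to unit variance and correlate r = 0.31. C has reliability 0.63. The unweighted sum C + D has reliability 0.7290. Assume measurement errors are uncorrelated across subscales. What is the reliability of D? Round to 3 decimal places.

Var(C+D) = 2 + 2·0.31 = 2.620.
True-score variance = ρ_C + ρ_D + 2·0.31, so 0.7290 = (0.63 + ρ_D + 0.62) / 2.620.
ρ_D = 0.7290·2.620 − 0.63 − 0.62 = 0.660.

0.660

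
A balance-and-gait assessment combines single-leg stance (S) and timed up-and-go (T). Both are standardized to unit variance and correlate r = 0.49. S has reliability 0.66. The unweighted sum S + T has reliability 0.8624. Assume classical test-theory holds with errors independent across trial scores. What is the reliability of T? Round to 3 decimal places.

Var(S+T) = 2 + 2·0.49 = 2.980.
True-score variance = ρ_S + ρ_T + 2·0.49, so 0.8624 = (0.66 + ρ_T + 0.98) / 2.980.
ρ_T = 0.8624·2.980 − 0.66 − 0.98 = 0.930.

0.930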